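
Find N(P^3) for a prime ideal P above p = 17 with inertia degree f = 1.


N(P^a) = p^(a*f)
= 17^(3*1)
= 17^3
= 4913

4913


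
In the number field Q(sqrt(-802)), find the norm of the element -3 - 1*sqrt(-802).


N(a + b*sqrt(d)) = a^2 - d*b^2
= (-3)^2 - (-802)*(-1)^2
= 9 + 802
= 811

811


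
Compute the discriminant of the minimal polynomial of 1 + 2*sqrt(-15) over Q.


The element 1 + 2*sqrt(-15) has minimal polynomial:
x^2 - 2*x + 61
Discriminant = (-2)^2 - 4*(61)
= 4 - 244
= -240

-240


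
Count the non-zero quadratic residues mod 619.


For prime p, the number of non-zero quadratic residues is (p-1)/2.
= (619-1)/2
= 309

309


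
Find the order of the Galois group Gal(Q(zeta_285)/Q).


|Gal(Q(zeta_285)/Q)| = phi(285)
= 144

144


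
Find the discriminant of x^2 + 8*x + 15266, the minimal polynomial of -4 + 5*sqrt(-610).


The element -4 + 5*sqrt(-610) has minimal polynomial:
x^2 + 8*x + 15266
Discriminant = (8)^2 - 4*(15266)
= 64 - 61064
= -61000

-61000


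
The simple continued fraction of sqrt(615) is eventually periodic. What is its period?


Run the CF algorithm for sqrt(615).
a_0 = floor(sqrt(615)) = 24; set m_0=0, q_0=1.
Recurrence: m' = q*a - m,  q' = (d - m'^2)/q,  a' = floor((a_0 + m')/q').
  step 1: m=24, q=39, a=1
  step 2: m=15, q=10, a=3
  step 3: m=15, q=39, a=1
  step 4: m=24, q=1, a=48
a_4 = 2*a_0 = 48, so the period closes here.
sqrt(615) = [24; 1, 3, 1, 48]
Period length = 4

4


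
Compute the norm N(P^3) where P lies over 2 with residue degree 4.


N(P^a) = p^(a*f)
= 2^(3*4)
= 2^12
= 4096

4096


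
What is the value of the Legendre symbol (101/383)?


p = 383 is prime, so compute (101/383) with the reciprocity algorithm (Jacobi-symbol steps: pull out 2s via (2/n), flip via reciprocity, reduce):
  reciprocity: (101/383) -> +(383/101)
  reduce: (80/101)
  pull out 2: (2/101) = -1  (since 101 mod 8 = 5)
  pull out 2: (2/101) = -1  (since 101 mod 8 = 5)
  pull out 2: (2/101) = -1  (since 101 mod 8 = 5)
  pull out 2: (2/101) = -1  (since 101 mod 8 = 5)
  reciprocity: (5/101) -> +(101/5)
  reduce: (1/5)
  (1/5) = 1
Product of signs = 1
(101/383) = 1

1


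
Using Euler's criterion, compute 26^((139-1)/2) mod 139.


p = 139 is prime and the exponent is (p-1)/2 = 69, so by Euler's criterion 26^69 = (26/139) = +1 or -1 mod 139.
Compute by square-and-multiply:
  69 = 64 + 4 + 1 (binary 1000101)
  Repeated squaring mod 139: 26^1 = 26, 26^2 = 120, 26^4 = 83, 26^8 = 78, 26^16 = 107, 26^32 = 51, 26^64 = 99
  26^69 = 26^64 * 26^4 * 26^1 = 99 * 83 * 26 mod 139
    99 * 83 = 8217 = 16 mod 139
    16 * 26 = 416 = 138 mod 139
  26^69 = 138 mod 139
Result 138 = p - 1 = -1 mod 139: 26 is a quadratic non-residue mod 139. As a residue in [0, p-1] the value is 138.
26^69 mod 139 = 138

138


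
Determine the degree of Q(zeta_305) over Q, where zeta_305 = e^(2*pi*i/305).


The degree equals Euler's totient phi(305).
305 = 5 * 61
phi(305) = 240

240


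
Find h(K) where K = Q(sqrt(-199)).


K = Q(sqrt(-199)). d mod 4 = 1, so D = disc(K) = d = -199
h(K) equals the number of primitive reduced positive-definite forms (a, b, c) = a*x^2 + b*x*y + c*y^2 with b^2 - 4ac = D,
where reduced means |b| <= a <= c, with b >= 0 whenever |b| = a or a = c, and primitive means gcd(a, b, c) = 1.
Reduced forces 3a^2 <= |D| = 199, so 1 <= a <= 8; b must have the parity of D, and c = (b^2 - D)/(4a) must be an integer >= a.
Enumerate a = 1..8, b in [-a, a]:
  a=1: (1, 1, 50)  [1]
  a=2: (2, -1, 25), (2, 1, 25)  [2]
  a=3: none
  a=4: (4, -3, 13), (4, 3, 13)  [2]
  a=5: (5, -1, 10), (5, 1, 10)  [2]
  a=6: none
  a=7: (7, -5, 8), (7, 5, 8)  [2]
  a=8: none
Total reduced forms: 1 + 2 + 2 + 2 + 2 = 9
h = 9

9


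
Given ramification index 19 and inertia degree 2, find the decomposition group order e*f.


|D_P| = e * f
= 19 * 2
= 38

38


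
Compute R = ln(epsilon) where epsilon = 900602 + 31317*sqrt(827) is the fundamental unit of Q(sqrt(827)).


epsilon = 900602 + 31317*sqrt(827)
= 1.8012e+06
R = ln(1.8012e+06)
= 14.4040

14.4040


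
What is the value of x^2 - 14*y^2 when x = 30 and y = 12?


x^2 - d*y^2
= 30^2 - 14*12^2
= 900 - 2016
= -1116

-1116


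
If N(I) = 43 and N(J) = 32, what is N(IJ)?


N(IJ) = N(I) * N(J)
= 43 * 32
= 1376

1376


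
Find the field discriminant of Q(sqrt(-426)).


For K = Q(sqrt(d)) with d squarefree: disc(K) = d if d = 1 mod 4, and disc(K) = 4d if d = 2 or 3 mod 4.
Here d = -426, and d mod 4 = 2.
d = 2 mod 4, not 1 (O_K = Z[sqrt(d)]), so disc(K) = 4d = 4 * (-426) = -1704

-1704


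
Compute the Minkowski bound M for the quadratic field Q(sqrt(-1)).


d = -1, d mod 4 = 3, so disc(K) = 4d = -4; |disc(K)| = 4
Imaginary quadratic field, so n = 2, s = r2 = 1, r1 = 0
M = (n!/n^n) * (4/pi)^s * sqrt(|disc(K)|) = (2!/2^2) * (4/pi)^1 * sqrt(4)
= 0.5 * 1.273240 * 2.000000
= 1.2732

1.2732


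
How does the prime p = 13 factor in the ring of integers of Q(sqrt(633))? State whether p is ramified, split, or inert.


K = Q(sqrt(633)). Since d mod 4 = 1, disc(K) = 633.
Check p | disc: 633 mod 13 = 9.
p does not divide disc. Compute Legendre symbol (d/p):
9^((13-1)/2) mod 13 = 1
(d/p) = 1, so p splits: (p) = P*P' with e=1, f=1, g=2.
Therefore p is split.

split


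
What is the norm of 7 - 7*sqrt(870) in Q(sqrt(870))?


N(a + b*sqrt(d)) = a^2 - d*b^2
= (7)^2 - (870)*(-7)^2
= 49 - 42630
= -42581

-42581


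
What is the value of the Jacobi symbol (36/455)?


Compute (36/455) via quadratic reciprocity:
  pull out 2: (2/455) = +1  (since 455 mod 8 = 7)
  pull out 2: (2/455) = +1  (since 455 mod 8 = 7)
  reciprocity: (9/455) -> +(455/9)
  reduce: (5/9)
  reciprocity: (5/9) -> +(9/5)
  reduce: (4/5)
  pull out 2: (2/5) = -1  (since 5 mod 8 = 5)
  pull out 2: (2/5) = -1  (since 5 mod 8 = 5)
  (1/5) = 1
Product of signs = 1

1


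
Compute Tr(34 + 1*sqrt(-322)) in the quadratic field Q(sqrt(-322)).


Tr(a + b*sqrt(d)) = (a + b*sqrt(d)) + (a - b*sqrt(d)) = 2a
= 2 * (34)
= 68

68


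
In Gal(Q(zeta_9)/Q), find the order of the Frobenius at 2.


The Frobenius at p in Gal(Q(zeta_n)/Q) = (Z/nZ)* is the class of p, so its order is ord_9(2), the smallest k >= 1 with 2^k = 1 mod 9.
n = 9 = 3^2, phi(9) = 6; the order divides phi(n).
Divisors of 6: 1, 2, 3, 6
Repeated squaring mod 9: 2^1 = 2, 2^2 = 4, 2^4 = 7
Test divisors in increasing order:
  k=1: 2^1 = 2 mod 9
  k=2: 2^2 = 4 mod 9
  k=3: 2^3 = 4 * 2 = 8 mod 9
  k=6: 2^6 = 7 * 4 = 1 mod 9  <- first divisor giving 1
Order = 6

6


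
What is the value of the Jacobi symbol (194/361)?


Compute (194/361) via quadratic reciprocity:
  pull out 2: (2/361) = +1  (since 361 mod 8 = 1)
  reciprocity: (97/361) -> +(361/97)
  reduce: (70/97)
  pull out 2: (2/97) = +1  (since 97 mod 8 = 1)
  reciprocity: (35/97) -> +(97/35)
  reduce: (27/35)
  reciprocity: (27/35) -> -(35/27)
  reduce: (8/27)
  pull out 2: (2/27) = -1  (since 27 mod 8 = 3)
  pull out 2: (2/27) = -1  (since 27 mod 8 = 3)
  pull out 2: (2/27) = -1  (since 27 mod 8 = 3)
  (1/27) = 1
Product of signs = 1

1


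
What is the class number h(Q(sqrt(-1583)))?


K = Q(sqrt(-1583)). d mod 4 = 1, so D = disc(K) = d = -1583
h(K) equals the number of primitive reduced positive-definite forms (a, b, c) = a*x^2 + b*x*y + c*y^2 with b^2 - 4ac = D,
where reduced means |b| <= a <= c, with b >= 0 whenever |b| = a or a = c, and primitive means gcd(a, b, c) = 1.
Reduced forces 3a^2 <= |D| = 1583, so 1 <= a <= 22; b must have the parity of D, and c = (b^2 - D)/(4a) must be an integer >= a.
Enumerate a = 1..22, b in [-a, a]:
  a=1: (1, 1, 396)  [1]
  a=2: (2, -1, 198), (2, 1, 198)  [2]
  a=3: (3, -1, 132), (3, 1, 132)  [2]
  a=4: (4, -1, 99), (4, 1, 99)  [2]
  a=5: none
  a=6: (6, -5, 67), (6, -1, 66), (6, 1, 66), (6, 5, 67)  [4]
  a=7: none
  a=8: (8, -7, 51), (8, 7, 51)  [2]
  a=9: (9, -1, 44), (9, 1, 44)  [2]
  a=10: none
  a=11: (11, -1, 36), (11, 1, 36)  [2]
  a=12: (12, -7, 34), (12, -1, 33), (12, 1, 33), (12, 7, 34)  [4]
  a=13: (13, -9, 32), (13, 9, 32)  [2]
  a=14..15: none
  a=16: (16, -9, 26), (16, 9, 26)  [2]
  a=17: (17, -7, 24), (17, 7, 24)  [2]
  a=18: (18, -17, 26), (18, -1, 22), (18, 1, 22), (18, 17, 26)  [4]
  a=19..21: none
  a=22: (22, -21, 23), (22, 21, 23)  [2]
Total reduced forms: 1 + 2 + 2 + 2 + 4 + 2 + 2 + 2 + 4 + 2 + 2 + 2 + 4 + 2 = 33
h = 33

33


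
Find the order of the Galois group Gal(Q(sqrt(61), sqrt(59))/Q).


The 2 square roots of distinct primes are multiplicatively independent over Q,
so [K:Q] = 2^2 and Gal(K/Q) is isomorphic to (Z/2Z)^2.
|Gal| = 2^2 = 4

4


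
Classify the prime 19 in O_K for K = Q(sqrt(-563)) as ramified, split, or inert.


K = Q(sqrt(-563)). Since d mod 4 = 1, disc(K) = -563.
Check p | disc: -563 mod 19 = 7.
p does not divide disc. Compute Legendre symbol (d/p):
7^((19-1)/2) mod 19 = 1
(d/p) = 1, so p splits: (p) = P*P' with e=1, f=1, g=2.
Therefore p is split.

split


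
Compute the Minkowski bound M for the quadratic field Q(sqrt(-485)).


d = -485, d mod 4 = 3, so disc(K) = 4d = -1940; |disc(K)| = 1940
Imaginary quadratic field, so n = 2, s = r2 = 1, r1 = 0
M = (n!/n^n) * (4/pi)^s * sqrt(|disc(K)|) = (2!/2^2) * (4/pi)^1 * sqrt(1940)
= 0.5 * 1.273240 * 44.045431
= 28.0402

28.0402


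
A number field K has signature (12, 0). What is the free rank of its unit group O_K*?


By Dirichlet's unit theorem:
rank = r1 + r2 - 1
= 12 + 0 - 1
= 11

11


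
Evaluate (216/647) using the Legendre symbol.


p = 647 is prime, so compute (216/647) with the reciprocity algorithm (Jacobi-symbol steps: pull out 2s via (2/n), flip via reciprocity, reduce):
  pull out 2: (2/647) = +1  (since 647 mod 8 = 7)
  pull out 2: (2/647) = +1  (since 647 mod 8 = 7)
  pull out 2: (2/647) = +1  (since 647 mod 8 = 7)
  reciprocity: (27/647) -> -(647/27)
  reduce: (26/27)
  pull out 2: (2/27) = -1  (since 27 mod 8 = 3)
  reciprocity: (13/27) -> +(27/13)
  reduce: (1/13)
  (1/13) = 1
Product of signs = 1
(216/647) = 1

1


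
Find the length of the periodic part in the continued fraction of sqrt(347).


Run the CF algorithm for sqrt(347).
a_0 = floor(sqrt(347)) = 18; set m_0=0, q_0=1.
Recurrence: m' = q*a - m,  q' = (d - m'^2)/q,  a' = floor((a_0 + m')/q').
  step 1: m=18, q=23, a=1
  step 2: m=5, q=14, a=1
  step 3: m=9, q=19, a=1
  step 4: m=10, q=13, a=2
  step 5: m=16, q=7, a=4
  step 6: m=12, q=29, a=1
  step 7: m=17, q=2, a=17
  step 8: m=17, q=29, a=1
  step 9: m=12, q=7, a=4
  step 10: m=16, q=13, a=2
  step 11: m=10, q=19, a=1
  step 12: m=9, q=14, a=1
  step 13: m=5, q=23, a=1
  step 14: m=18, q=1, a=36
a_14 = 2*a_0 = 36, so the period closes here.
sqrt(347) = [18; 1, 1, 1, 2, 4, 1, 17, 1, 4, 2, 1, 1, 1, 36]
Period length = 14

14


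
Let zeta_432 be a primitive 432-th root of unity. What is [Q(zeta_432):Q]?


The degree equals Euler's totient phi(432).
432 = 2^4 * 3^3
phi(432) = 144

144


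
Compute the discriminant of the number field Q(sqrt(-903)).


For K = Q(sqrt(d)) with d squarefree: disc(K) = d if d = 1 mod 4, and disc(K) = 4d if d = 2 or 3 mod 4.
Here d = -903, and d mod 4 = 1.
d = 1 mod 4 (O_K = Z[(1+sqrt(d))/2]), so disc(K) = d = -903

-903


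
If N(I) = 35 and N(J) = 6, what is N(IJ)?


N(IJ) = N(I) * N(J)
= 35 * 6
= 210

210


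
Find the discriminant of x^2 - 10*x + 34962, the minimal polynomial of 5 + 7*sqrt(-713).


The element 5 + 7*sqrt(-713) has minimal polynomial:
x^2 - 10*x + 34962
Discriminant = (-10)^2 - 4*(34962)
= 100 - 139848
= -139748

-139748


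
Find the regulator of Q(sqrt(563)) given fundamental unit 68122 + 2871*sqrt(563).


epsilon = 68122 + 2871*sqrt(563)
= 136244.0000
R = ln(136244.0000)
= 11.8222

11.8222


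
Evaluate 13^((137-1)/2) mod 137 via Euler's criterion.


p = 137 is prime and the exponent is (p-1)/2 = 68, so by Euler's criterion 13^68 = (13/137) = +1 or -1 mod 137.
Compute by square-and-multiply:
  68 = 64 + 4 (binary 1000100)
  Repeated squaring mod 137: 13^1 = 13, 13^2 = 32, 13^4 = 65, 13^8 = 115, 13^16 = 73, 13^32 = 123, 13^64 = 59
  13^68 = 13^64 * 13^4 = 59 * 65 mod 137
    59 * 65 = 3835 = 136 mod 137
  13^68 = 136 mod 137
Result 136 = p - 1 = -1 mod 137: 13 is a quadratic non-residue mod 137. As a residue in [0, p-1] the value is 136.
13^68 mod 137 = 136

136


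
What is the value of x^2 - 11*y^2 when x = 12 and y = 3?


x^2 - d*y^2
= 12^2 - 11*3^2
= 144 - 99
= 45

45


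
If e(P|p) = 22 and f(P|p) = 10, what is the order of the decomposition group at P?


|D_P| = e * f
= 22 * 10
= 220

220


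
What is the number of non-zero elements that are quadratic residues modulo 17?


For prime p, the number of non-zero quadratic residues is (p-1)/2.
= (17-1)/2
= 8

8


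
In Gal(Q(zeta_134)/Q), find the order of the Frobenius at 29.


The Frobenius at p in Gal(Q(zeta_n)/Q) = (Z/nZ)* is the class of p, so its order is ord_134(29), the smallest k >= 1 with 29^k = 1 mod 134.
n = 134 = 2 * 67, phi(134) = 66; the order divides phi(n).
Divisors of 66: 1, 2, 3, 6, 11, 22, 33, 66
Repeated squaring mod 134: 29^1 = 29, 29^2 = 37, 29^4 = 29, 29^8 = 37, 29^16 = 29, 29^32 = 37, 29^64 = 29
Test divisors in increasing order:
  k=1: 29^1 = 29 mod 134
  k=2: 29^2 = 37 mod 134
  k=3: 29^3 = 37 * 29 = 1 mod 134  <- first divisor giving 1
Order = 3

3


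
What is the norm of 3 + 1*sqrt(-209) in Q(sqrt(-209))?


N(a + b*sqrt(d)) = a^2 - d*b^2
= (3)^2 - (-209)*(1)^2
= 9 + 209
= 218

218


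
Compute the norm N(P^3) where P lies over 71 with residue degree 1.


N(P^a) = p^(a*f)
= 71^(3*1)
= 71^3
= 357911

357911


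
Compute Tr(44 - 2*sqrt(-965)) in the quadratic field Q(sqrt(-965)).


Tr(a + b*sqrt(d)) = (a + b*sqrt(d)) + (a - b*sqrt(d)) = 2a
= 2 * (44)
= 88

88


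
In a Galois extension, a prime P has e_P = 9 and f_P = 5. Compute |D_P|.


|D_P| = e * f
= 9 * 5
= 45

45


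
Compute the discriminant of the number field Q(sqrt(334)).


For K = Q(sqrt(d)) with d squarefree: disc(K) = d if d = 1 mod 4, and disc(K) = 4d if d = 2 or 3 mod 4.
Here d = 334, and d mod 4 = 2.
d = 2 mod 4, not 1 (O_K = Z[sqrt(d)]), so disc(K) = 4d = 4 * (334) = 1336

1336


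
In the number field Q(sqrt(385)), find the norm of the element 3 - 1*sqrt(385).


N(a + b*sqrt(d)) = a^2 - d*b^2
= (3)^2 - (385)*(-1)^2
= 9 - 385
= -376

-376


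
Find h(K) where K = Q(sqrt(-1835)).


K = Q(sqrt(-1835)). d mod 4 = 1, so D = disc(K) = d = -1835
h(K) equals the number of primitive reduced positive-definite forms (a, b, c) = a*x^2 + b*x*y + c*y^2 with b^2 - 4ac = D,
where reduced means |b| <= a <= c, with b >= 0 whenever |b| = a or a = c, and primitive means gcd(a, b, c) = 1.
Reduced forces 3a^2 <= |D| = 1835, so 1 <= a <= 24; b must have the parity of D, and c = (b^2 - D)/(4a) must be an integer >= a.
Enumerate a = 1..24, b in [-a, a]:
  a=1: (1, 1, 459)  [1]
  a=2: none
  a=3: (3, -1, 153), (3, 1, 153)  [2]
  a=4: none
  a=5: (5, 5, 93)  [1]
  a=6..8: none
  a=9: (9, -1, 51), (9, 1, 51)  [2]
  a=10..14: none
  a=15: (15, -5, 31), (15, 5, 31)  [2]
  a=16: none
  a=17: (17, -1, 27), (17, 1, 27)  [2]
  a=18..24: none
Total reduced forms: 1 + 2 + 1 + 2 + 2 + 2 = 10
h = 10

10


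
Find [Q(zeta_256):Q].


The degree equals Euler's totient phi(256).
256 = 2^8
phi(256) = 128

128


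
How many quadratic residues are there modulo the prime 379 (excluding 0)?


For prime p, the number of non-zero quadratic residues is (p-1)/2.
= (379-1)/2
= 189

189


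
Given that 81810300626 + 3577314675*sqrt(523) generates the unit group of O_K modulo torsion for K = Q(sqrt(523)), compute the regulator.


epsilon = 81810300626 + 3577314675*sqrt(523)
= 1.6362e+11
R = ln(1.6362e+11)
= 25.8208

25.8208


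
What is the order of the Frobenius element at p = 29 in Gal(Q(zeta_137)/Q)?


The Frobenius at p in Gal(Q(zeta_n)/Q) = (Z/nZ)* is the class of p, so its order is ord_137(29), the smallest k >= 1 with 29^k = 1 mod 137.
n = 137 = 137, phi(137) = 136; the order divides phi(n).
Divisors of 136: 1, 2, 4, 8, 17, 34, 68, 136
Repeated squaring mod 137: 29^1 = 29, 29^2 = 19, 29^4 = 87, 29^8 = 34, 29^16 = 60, 29^32 = 38, 29^64 = 74, 29^128 = 133
Test divisors in increasing order:
  k=1: 29^1 = 29 mod 137
  k=2: 29^2 = 19 mod 137
  k=4: 29^4 = 87 mod 137
  k=8: 29^8 = 34 mod 137
  k=17: 29^17 = 60 * 29 = 96 mod 137
  k=34: 29^34 = 38 * 19 = 37 mod 137
  k=68: 29^68 = 74 * 87 = 136 mod 137
  k=136: 29^136 = 133 * 34 = 1 mod 137  <- first divisor giving 1
Order = 136

136


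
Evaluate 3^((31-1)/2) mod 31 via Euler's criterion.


p = 31 is prime and the exponent is (p-1)/2 = 15, so by Euler's criterion 3^15 = (3/31) = +1 or -1 mod 31.
Compute by square-and-multiply:
  15 = 8 + 4 + 2 + 1 (binary 1111)
  Repeated squaring mod 31: 3^1 = 3, 3^2 = 9, 3^4 = 19, 3^8 = 20
  3^15 = 3^8 * 3^4 * 3^2 * 3^1 = 20 * 19 * 9 * 3 mod 31
    20 * 19 = 380 = 8 mod 31
    8 * 9 = 72 = 10 mod 31
    10 * 3 = 30 = 30 mod 31
  3^15 = 30 mod 31
Result 30 = p - 1 = -1 mod 31: 3 is a quadratic non-residue mod 31. As a residue in [0, p-1] the value is 30.
3^15 mod 31 = 30

30


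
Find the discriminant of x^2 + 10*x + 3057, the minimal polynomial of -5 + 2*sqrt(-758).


The element -5 + 2*sqrt(-758) has minimal polynomial:
x^2 + 10*x + 3057
Discriminant = (10)^2 - 4*(3057)
= 100 - 12228
= -12128

-12128


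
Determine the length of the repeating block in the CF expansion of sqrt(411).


Run the CF algorithm for sqrt(411).
a_0 = floor(sqrt(411)) = 20; set m_0=0, q_0=1.
Recurrence: m' = q*a - m,  q' = (d - m'^2)/q,  a' = floor((a_0 + m')/q').
  step 1: m=20, q=11, a=3
  step 2: m=13, q=22, a=1
  step 3: m=9, q=15, a=1
  step 4: m=6, q=25, a=1
  step 5: m=19, q=2, a=19
  step 6: m=19, q=25, a=1
  step 7: m=6, q=15, a=1
  step 8: m=9, q=22, a=1
  step 9: m=13, q=11, a=3
  step 10: m=20, q=1, a=40
a_10 = 2*a_0 = 40, so the period closes here.
sqrt(411) = [20; 3, 1, 1, 1, 19, 1, 1, 1, 3, 40]
Period length = 10

10


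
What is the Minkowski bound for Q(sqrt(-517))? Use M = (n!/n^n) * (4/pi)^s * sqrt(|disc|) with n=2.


d = -517, d mod 4 = 3, so disc(K) = 4d = -2068; |disc(K)| = 2068
Imaginary quadratic field, so n = 2, s = r2 = 1, r1 = 0
M = (n!/n^n) * (4/pi)^s * sqrt(|disc(K)|) = (2!/2^2) * (4/pi)^1 * sqrt(2068)
= 0.5 * 1.273240 * 45.475268
= 28.9505

28.9505


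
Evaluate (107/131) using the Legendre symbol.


p = 131 is prime, so compute (107/131) with the reciprocity algorithm (Jacobi-symbol steps: pull out 2s via (2/n), flip via reciprocity, reduce):
  reciprocity: (107/131) -> -(131/107)
  reduce: (24/107)
  pull out 2: (2/107) = -1  (since 107 mod 8 = 3)
  pull out 2: (2/107) = -1  (since 107 mod 8 = 3)
  pull out 2: (2/107) = -1  (since 107 mod 8 = 3)
  reciprocity: (3/107) -> -(107/3)
  reduce: (2/3)
  pull out 2: (2/3) = -1  (since 3 mod 8 = 3)
  (1/3) = 1
Product of signs = 1
(107/131) = 1

1


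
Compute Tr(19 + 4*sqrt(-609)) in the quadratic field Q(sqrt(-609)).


Tr(a + b*sqrt(d)) = (a + b*sqrt(d)) + (a - b*sqrt(d)) = 2a
= 2 * (19)
= 38

38


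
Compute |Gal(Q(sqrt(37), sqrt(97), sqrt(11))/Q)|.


The 3 square roots of distinct primes are multiplicatively independent over Q,
so [K:Q] = 2^3 and Gal(K/Q) is isomorphic to (Z/2Z)^3.
|Gal| = 2^3 = 8

8


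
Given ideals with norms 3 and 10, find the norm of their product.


N(IJ) = N(I) * N(J)
= 3 * 10
= 30

30


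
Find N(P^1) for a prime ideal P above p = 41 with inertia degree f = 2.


N(P^a) = p^(a*f)
= 41^(1*2)
= 41^2
= 1681

1681


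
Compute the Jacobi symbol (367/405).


Compute (367/405) via quadratic reciprocity:
  reciprocity: (367/405) -> +(405/367)
  reduce: (38/367)
  pull out 2: (2/367) = +1  (since 367 mod 8 = 7)
  reciprocity: (19/367) -> -(367/19)
  reduce: (6/19)
  pull out 2: (2/19) = -1  (since 19 mod 8 = 3)
  reciprocity: (3/19) -> -(19/3)
  reduce: (1/3)
  (1/3) = 1
Product of signs = -1

-1


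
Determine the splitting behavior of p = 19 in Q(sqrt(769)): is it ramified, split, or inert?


K = Q(sqrt(769)). Since d mod 4 = 1, disc(K) = 769.
Check p | disc: 769 mod 19 = 9.
p does not divide disc. Compute Legendre symbol (d/p):
9^((19-1)/2) mod 19 = 1
(d/p) = 1, so p splits: (p) = P*P' with e=1, f=1, g=2.
Therefore p is split.

split


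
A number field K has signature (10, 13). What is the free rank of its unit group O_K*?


By Dirichlet's unit theorem:
rank = r1 + r2 - 1
= 10 + 13 - 1
= 22

22


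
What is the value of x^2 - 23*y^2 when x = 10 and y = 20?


x^2 - d*y^2
= 10^2 - 23*20^2
= 100 - 9200
= -9100

-9100


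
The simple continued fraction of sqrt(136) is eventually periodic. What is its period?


Run the CF algorithm for sqrt(136).
a_0 = floor(sqrt(136)) = 11; set m_0=0, q_0=1.
Recurrence: m' = q*a - m,  q' = (d - m'^2)/q,  a' = floor((a_0 + m')/q').
  step 1: m=11, q=15, a=1
  step 2: m=4, q=8, a=1
  step 3: m=4, q=15, a=1
  step 4: m=11, q=1, a=22
a_4 = 2*a_0 = 22, so the period closes here.
sqrt(136) = [11; 1, 1, 1, 22]
Period length = 4

4


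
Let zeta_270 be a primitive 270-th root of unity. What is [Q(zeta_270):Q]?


The degree equals Euler's totient phi(270).
270 = 2 * 3^3 * 5
phi(270) = 72

72


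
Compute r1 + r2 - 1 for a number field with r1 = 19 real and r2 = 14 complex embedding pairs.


By Dirichlet's unit theorem:
rank = r1 + r2 - 1
= 19 + 14 - 1
= 32

32


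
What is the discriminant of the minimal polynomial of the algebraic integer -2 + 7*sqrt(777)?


The element -2 + 7*sqrt(777) has minimal polynomial:
x^2 + 4*x - 38069
Discriminant = (4)^2 - 4*(-38069)
= 16 + 152276
= 152292

152292


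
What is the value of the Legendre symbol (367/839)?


p = 839 is prime, so compute (367/839) with the reciprocity algorithm (Jacobi-symbol steps: pull out 2s via (2/n), flip via reciprocity, reduce):
  reciprocity: (367/839) -> -(839/367)
  reduce: (105/367)
  reciprocity: (105/367) -> +(367/105)
  reduce: (52/105)
  pull out 2: (2/105) = +1  (since 105 mod 8 = 1)
  pull out 2: (2/105) = +1  (since 105 mod 8 = 1)
  reciprocity: (13/105) -> +(105/13)
  reduce: (1/13)
  (1/13) = 1
Product of signs = -1
(367/839) = -1

-1


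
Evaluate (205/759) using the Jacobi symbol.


Compute (205/759) via quadratic reciprocity:
  reciprocity: (205/759) -> +(759/205)
  reduce: (144/205)
  pull out 2: (2/205) = -1  (since 205 mod 8 = 5)
  pull out 2: (2/205) = -1  (since 205 mod 8 = 5)
  pull out 2: (2/205) = -1  (since 205 mod 8 = 5)
  pull out 2: (2/205) = -1  (since 205 mod 8 = 5)
  reciprocity: (9/205) -> +(205/9)
  reduce: (7/9)
  reciprocity: (7/9) -> +(9/7)
  reduce: (2/7)
  pull out 2: (2/7) = +1  (since 7 mod 8 = 7)
  (1/7) = 1
Product of signs = 1

1


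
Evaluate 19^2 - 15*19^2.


x^2 - d*y^2
= 19^2 - 15*19^2
= 361 - 5415
= -5054

-5054


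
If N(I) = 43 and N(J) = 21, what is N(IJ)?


N(IJ) = N(I) * N(J)
= 43 * 21
= 903

903


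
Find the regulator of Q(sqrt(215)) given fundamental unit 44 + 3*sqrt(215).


epsilon = 44 + 3*sqrt(215)
= 87.9886
R = ln(87.9886)
= 4.4772

4.4772


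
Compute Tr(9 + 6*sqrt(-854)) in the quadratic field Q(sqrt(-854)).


Tr(a + b*sqrt(d)) = (a + b*sqrt(d)) + (a - b*sqrt(d)) = 2a
= 2 * (9)
= 18

18


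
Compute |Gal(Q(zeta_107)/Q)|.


|Gal(Q(zeta_107)/Q)| = phi(107)
= 106

106


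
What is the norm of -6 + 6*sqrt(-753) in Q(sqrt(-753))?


N(a + b*sqrt(d)) = a^2 - d*b^2
= (-6)^2 - (-753)*(6)^2
= 36 + 27108
= 27144

27144


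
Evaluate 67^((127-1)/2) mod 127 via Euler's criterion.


p = 127 is prime and the exponent is (p-1)/2 = 63, so by Euler's criterion 67^63 = (67/127) = +1 or -1 mod 127.
Compute by square-and-multiply:
  63 = 32 + 16 + 8 + 4 + 2 + 1 (binary 111111)
  Repeated squaring mod 127: 67^1 = 67, 67^2 = 44, 67^4 = 31, 67^8 = 72, 67^16 = 104, 67^32 = 21
  67^63 = 67^32 * 67^16 * 67^8 * 67^4 * 67^2 * 67^1 = 21 * 104 * 72 * 31 * 44 * 67 mod 127
    21 * 104 = 2184 = 25 mod 127
    25 * 72 = 1800 = 22 mod 127
    22 * 31 = 682 = 47 mod 127
    47 * 44 = 2068 = 36 mod 127
    36 * 67 = 2412 = 126 mod 127
  67^63 = 126 mod 127
Result 126 = p - 1 = -1 mod 127: 67 is a quadratic non-residue mod 127. As a residue in [0, p-1] the value is 126.
67^63 mod 127 = 126

126


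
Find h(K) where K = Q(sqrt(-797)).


K = Q(sqrt(-797)). d mod 4 = 3, so D = disc(K) = 4d = -3188
h(K) equals the number of primitive reduced positive-definite forms (a, b, c) = a*x^2 + b*x*y + c*y^2 with b^2 - 4ac = D,
where reduced means |b| <= a <= c, with b >= 0 whenever |b| = a or a = c, and primitive means gcd(a, b, c) = 1.
Reduced forces 3a^2 <= |D| = 3188, so 1 <= a <= 32; b must have the parity of D, and c = (b^2 - D)/(4a) must be an integer >= a.
Enumerate a = 1..32, b in [-a, a]:
  a=1: (1, 0, 797)  [1]
  a=2: (2, 2, 399)  [1]
  a=3: (3, -2, 266), (3, 2, 266)  [2]
  a=4..5: none
  a=6: (6, -2, 133), (6, 2, 133)  [2]
  a=7: (7, -2, 114), (7, 2, 114)  [2]
  a=8: none
  a=9: (9, -4, 89), (9, 4, 89)  [2]
  a=10..12: none
  a=13: (13, -6, 62), (13, 6, 62)  [2]
  a=14: (14, -2, 57), (14, 2, 57)  [2]
  a=15..16: none
  a=17: (17, -12, 49), (17, 12, 49)  [2]
  a=18: (18, -14, 47), (18, 14, 47)  [2]
  a=19: (19, -2, 42), (19, 2, 42)  [2]
  a=20: none
  a=21: (21, -16, 41), (21, -2, 38), (21, 2, 38), (21, 16, 41)  [4]
  a=22: none
  a=23: (23, -20, 39), (23, 20, 39)  [2]
  a=24..25: none
  a=26: (26, -6, 31), (26, 6, 31)  [2]
  a=27: (27, -22, 34), (27, 22, 34)  [2]
  a=28..32: none
Total reduced forms: 1 + 1 + 2 + 2 + 2 + 2 + 2 + 2 + 2 + 2 + 2 + 4 + 2 + 2 + 2 = 30
h = 30

30


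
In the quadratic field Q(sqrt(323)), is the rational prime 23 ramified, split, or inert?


K = Q(sqrt(323)). Since d mod 4 = 3, disc(K) = 1292.
Check p | disc: 1292 mod 23 = 4.
p does not divide disc. Compute Legendre symbol (d/p):
1^((23-1)/2) mod 23 = 1
(d/p) = 1, so p splits: (p) = P*P' with e=1, f=1, g=2.
Therefore p is split.

split


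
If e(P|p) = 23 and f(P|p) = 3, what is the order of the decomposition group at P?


|D_P| = e * f
= 23 * 3
= 69

69


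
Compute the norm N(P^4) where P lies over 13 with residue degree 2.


N(P^a) = p^(a*f)
= 13^(4*2)
= 13^8
= 815730721

815730721


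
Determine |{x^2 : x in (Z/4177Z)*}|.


For prime p, the number of non-zero quadratic residues is (p-1)/2.
= (4177-1)/2
= 2088

2088


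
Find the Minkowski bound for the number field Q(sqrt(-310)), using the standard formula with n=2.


d = -310, d mod 4 = 2, so disc(K) = 4d = -1240; |disc(K)| = 1240
Imaginary quadratic field, so n = 2, s = r2 = 1, r1 = 0
M = (n!/n^n) * (4/pi)^s * sqrt(|disc(K)|) = (2!/2^2) * (4/pi)^1 * sqrt(1240)
= 0.5 * 1.273240 * 35.213634
= 22.4177

22.4177


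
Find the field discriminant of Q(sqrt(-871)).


For K = Q(sqrt(d)) with d squarefree: disc(K) = d if d = 1 mod 4, and disc(K) = 4d if d = 2 or 3 mod 4.
Here d = -871, and d mod 4 = 1.
d = 1 mod 4 (O_K = Z[(1+sqrt(d))/2]), so disc(K) = d = -871

-871


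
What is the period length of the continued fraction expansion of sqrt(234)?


Run the CF algorithm for sqrt(234).
a_0 = floor(sqrt(234)) = 15; set m_0=0, q_0=1.
Recurrence: m' = q*a - m,  q' = (d - m'^2)/q,  a' = floor((a_0 + m')/q').
  step 1: m=15, q=9, a=3
  step 2: m=12, q=10, a=2
  step 3: m=8, q=17, a=1
  step 4: m=9, q=9, a=2
  step 5: m=9, q=17, a=1
  step 6: m=8, q=10, a=2
  step 7: m=12, q=9, a=3
  step 8: m=15, q=1, a=30
a_8 = 2*a_0 = 30, so the period closes here.
sqrt(234) = [15; 3, 2, 1, 2, 1, 2, 3, 30]
Period length = 8

8


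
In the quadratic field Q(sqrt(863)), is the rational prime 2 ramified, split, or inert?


K = Q(sqrt(863)). Since d mod 4 = 3, disc(K) = 3452.
Check p | disc: 3452 mod 2 = 0.
p divides disc, so p ramifies: (p) = P^2 with e=2, f=1, g=1.
Therefore p is ramified.

ramified


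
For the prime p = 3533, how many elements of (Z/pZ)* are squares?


For prime p, the number of non-zero quadratic residues is (p-1)/2.
= (3533-1)/2
= 1766

1766


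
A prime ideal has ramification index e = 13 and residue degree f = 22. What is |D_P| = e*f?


|D_P| = e * f
= 13 * 22
= 286

286


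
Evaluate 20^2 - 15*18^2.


x^2 - d*y^2
= 20^2 - 15*18^2
= 400 - 4860
= -4460

-4460


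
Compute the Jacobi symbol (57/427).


Compute (57/427) via quadratic reciprocity:
  reciprocity: (57/427) -> +(427/57)
  reduce: (28/57)
  pull out 2: (2/57) = +1  (since 57 mod 8 = 1)
  pull out 2: (2/57) = +1  (since 57 mod 8 = 1)
  reciprocity: (7/57) -> +(57/7)
  reduce: (1/7)
  (1/7) = 1
Product of signs = 1

1


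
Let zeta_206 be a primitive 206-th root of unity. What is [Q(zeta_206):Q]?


The degree equals Euler's totient phi(206).
206 = 2 * 103
phi(206) = 102

102


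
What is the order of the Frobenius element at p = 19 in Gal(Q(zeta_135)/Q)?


The Frobenius at p in Gal(Q(zeta_n)/Q) = (Z/nZ)* is the class of p, so its order is ord_135(19), the smallest k >= 1 with 19^k = 1 mod 135.
n = 135 = 3^3 * 5, phi(135) = 72; the order divides phi(n).
Divisors of 72: 1, 2, 3, 4, 6, 8, 9, 12, 18, 24, 36, 72
Repeated squaring mod 135: 19^1 = 19, 19^2 = 91, 19^4 = 46, 19^8 = 91, 19^16 = 46, 19^32 = 91, 19^64 = 46
Test divisors in increasing order:
  k=1: 19^1 = 19 mod 135
  k=2: 19^2 = 91 mod 135
  k=3: 19^3 = 91 * 19 = 109 mod 135
  k=4: 19^4 = 46 mod 135
  k=6: 19^6 = 46 * 91 = 1 mod 135  <- first divisor giving 1
Order = 6

6


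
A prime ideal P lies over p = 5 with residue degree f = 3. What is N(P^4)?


N(P^a) = p^(a*f)
= 5^(4*3)
= 5^12
= 244140625

244140625


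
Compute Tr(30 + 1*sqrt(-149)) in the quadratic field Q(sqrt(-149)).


Tr(a + b*sqrt(d)) = (a + b*sqrt(d)) + (a - b*sqrt(d)) = 2a
= 2 * (30)
= 60

60


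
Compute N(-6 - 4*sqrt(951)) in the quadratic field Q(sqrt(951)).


N(a + b*sqrt(d)) = a^2 - d*b^2
= (-6)^2 - (951)*(-4)^2
= 36 - 15216
= -15180

-15180


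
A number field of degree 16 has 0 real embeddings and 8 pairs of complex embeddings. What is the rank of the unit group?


By Dirichlet's unit theorem:
rank = r1 + r2 - 1
= 0 + 8 - 1
= 7

7


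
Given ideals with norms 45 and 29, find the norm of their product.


N(IJ) = N(I) * N(J)
= 45 * 29
= 1305

1305


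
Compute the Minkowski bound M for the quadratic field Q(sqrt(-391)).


d = -391, d mod 4 = 1, so disc(K) = d = -391; |disc(K)| = 391
Imaginary quadratic field, so n = 2, s = r2 = 1, r1 = 0
M = (n!/n^n) * (4/pi)^s * sqrt(|disc(K)|) = (2!/2^2) * (4/pi)^1 * sqrt(391)
= 0.5 * 1.273240 * 19.773720
= 12.5883

12.5883


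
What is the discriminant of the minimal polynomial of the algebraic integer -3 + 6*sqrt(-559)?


The element -3 + 6*sqrt(-559) has minimal polynomial:
x^2 + 6*x + 20133
Discriminant = (6)^2 - 4*(20133)
= 36 - 80532
= -80496

-80496


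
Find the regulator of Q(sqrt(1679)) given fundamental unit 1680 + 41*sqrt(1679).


epsilon = 1680 + 41*sqrt(1679)
= 3359.9997
R = ln(3359.9997)
= 8.1197

8.1197


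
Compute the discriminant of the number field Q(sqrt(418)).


For K = Q(sqrt(d)) with d squarefree: disc(K) = d if d = 1 mod 4, and disc(K) = 4d if d = 2 or 3 mod 4.
Here d = 418, and d mod 4 = 2.
d = 2 mod 4, not 1 (O_K = Z[sqrt(d)]), so disc(K) = 4d = 4 * (418) = 1672

1672


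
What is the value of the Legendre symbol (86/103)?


p = 103 is prime, so compute (86/103) with the reciprocity algorithm (Jacobi-symbol steps: pull out 2s via (2/n), flip via reciprocity, reduce):
  pull out 2: (2/103) = +1  (since 103 mod 8 = 7)
  reciprocity: (43/103) -> -(103/43)
  reduce: (17/43)
  reciprocity: (17/43) -> +(43/17)
  reduce: (9/17)
  reciprocity: (9/17) -> +(17/9)
  reduce: (8/9)
  pull out 2: (2/9) = +1  (since 9 mod 8 = 1)
  pull out 2: (2/9) = +1  (since 9 mod 8 = 1)
  pull out 2: (2/9) = +1  (since 9 mod 8 = 1)
  (1/9) = 1
Product of signs = -1
(86/103) = -1

-1


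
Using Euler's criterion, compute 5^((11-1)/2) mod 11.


p = 11 is prime and the exponent is (p-1)/2 = 5, so by Euler's criterion 5^5 = (5/11) = +1 or -1 mod 11.
Compute by square-and-multiply:
  5 = 4 + 1 (binary 101)
  Repeated squaring mod 11: 5^1 = 5, 5^2 = 3, 5^4 = 9
  5^5 = 5^4 * 5^1 = 9 * 5 mod 11
    9 * 5 = 45 = 1 mod 11
  5^5 = 1 mod 11
Result 1: 5 is a quadratic residue mod 11.
5^5 mod 11 = 1

1


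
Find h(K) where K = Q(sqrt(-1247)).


K = Q(sqrt(-1247)). d mod 4 = 1, so D = disc(K) = d = -1247
h(K) equals the number of primitive reduced positive-definite forms (a, b, c) = a*x^2 + b*x*y + c*y^2 with b^2 - 4ac = D,
where reduced means |b| <= a <= c, with b >= 0 whenever |b| = a or a = c, and primitive means gcd(a, b, c) = 1.
Reduced forces 3a^2 <= |D| = 1247, so 1 <= a <= 20; b must have the parity of D, and c = (b^2 - D)/(4a) must be an integer >= a.
Enumerate a = 1..20, b in [-a, a]:
  a=1: (1, 1, 312)  [1]
  a=2: (2, -1, 156), (2, 1, 156)  [2]
  a=3: (3, -1, 104), (3, 1, 104)  [2]
  a=4: (4, -1, 78), (4, 1, 78)  [2]
  a=5: none
  a=6: (6, -5, 53), (6, -1, 52), (6, 1, 52), (6, 5, 53)  [4]
  a=7: none
  a=8: (8, -1, 39), (8, 1, 39)  [2]
  a=9: (9, -7, 36), (9, 7, 36)  [2]
  a=10..11: none
  a=12: (12, -7, 27), (12, -1, 26), (12, 1, 26), (12, 7, 27)  [4]
  a=13: (13, -1, 24), (13, 1, 24)  [2]
  a=14..15: none
  a=16: (16, -15, 23), (16, 15, 23)  [2]
  a=17: none
  a=18: (18, -11, 19), (18, 7, 18), (18, 11, 19)  [3]
  a=19..20: none
Total reduced forms: 1 + 2 + 2 + 2 + 4 + 2 + 2 + 4 + 2 + 2 + 3 = 26
h = 26

26


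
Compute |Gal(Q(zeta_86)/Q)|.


|Gal(Q(zeta_86)/Q)| = phi(86)
= 42

42


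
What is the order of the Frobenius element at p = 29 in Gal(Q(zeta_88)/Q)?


The Frobenius at p in Gal(Q(zeta_n)/Q) = (Z/nZ)* is the class of p, so its order is ord_88(29), the smallest k >= 1 with 29^k = 1 mod 88.
n = 88 = 2^3 * 11, phi(88) = 40; the order divides phi(n).
Divisors of 40: 1, 2, 4, 5, 8, 10, 20, 40
Repeated squaring mod 88: 29^1 = 29, 29^2 = 49, 29^4 = 25, 29^8 = 9, 29^16 = 81, 29^32 = 49
Test divisors in increasing order:
  k=1: 29^1 = 29 mod 88
  k=2: 29^2 = 49 mod 88
  k=4: 29^4 = 25 mod 88
  k=5: 29^5 = 25 * 29 = 21 mod 88
  k=8: 29^8 = 9 mod 88
  k=10: 29^10 = 9 * 49 = 1 mod 88  <- first divisor giving 1
Order = 10

10


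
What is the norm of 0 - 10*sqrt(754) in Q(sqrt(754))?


N(a + b*sqrt(d)) = a^2 - d*b^2
= (0)^2 - (754)*(-10)^2
= 0 - 75400
= -75400

-75400


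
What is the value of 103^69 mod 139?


p = 139 is prime and the exponent is (p-1)/2 = 69, so by Euler's criterion 103^69 = (103/139) = +1 or -1 mod 139.
Compute by square-and-multiply:
  69 = 64 + 4 + 1 (binary 1000101)
  Repeated squaring mod 139: 103^1 = 103, 103^2 = 45, 103^4 = 79, 103^8 = 125, 103^16 = 57, 103^32 = 52, 103^64 = 63
  103^69 = 103^64 * 103^4 * 103^1 = 63 * 79 * 103 mod 139
    63 * 79 = 4977 = 112 mod 139
    112 * 103 = 11536 = 138 mod 139
  103^69 = 138 mod 139
Result 138 = p - 1 = -1 mod 139: 103 is a quadratic non-residue mod 139. As a residue in [0, p-1] the value is 138.
103^69 mod 139 = 138

138


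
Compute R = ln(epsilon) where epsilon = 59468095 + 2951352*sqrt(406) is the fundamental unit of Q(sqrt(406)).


epsilon = 59468095 + 2951352*sqrt(406)
= 1.1894e+08
R = ln(1.1894e+08)
= 18.5941

18.5941


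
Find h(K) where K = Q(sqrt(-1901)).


K = Q(sqrt(-1901)). d mod 4 = 3, so D = disc(K) = 4d = -7604
h(K) equals the number of primitive reduced positive-definite forms (a, b, c) = a*x^2 + b*x*y + c*y^2 with b^2 - 4ac = D,
where reduced means |b| <= a <= c, with b >= 0 whenever |b| = a or a = c, and primitive means gcd(a, b, c) = 1.
Reduced forces 3a^2 <= |D| = 7604, so 1 <= a <= 50; b must have the parity of D, and c = (b^2 - D)/(4a) must be an integer >= a.
Enumerate a = 1..50, b in [-a, a]:
  a=1: (1, 0, 1901)  [1]
  a=2: (2, 2, 951)  [1]
  a=3: (3, -2, 634), (3, 2, 634)  [2]
  a=4: none
  a=5: (5, -4, 381), (5, 4, 381)  [2]
  a=6: (6, -2, 317), (6, 2, 317)  [2]
  a=7..8: none
  a=9: (9, -8, 213), (9, 8, 213)  [2]
  a=10: (10, -6, 191), (10, 6, 191)  [2]
  a=11..12: none
  a=13: (13, -12, 149), (13, 12, 149)  [2]
  a=14: none
  a=15: (15, -14, 130), (15, -4, 127), (15, 4, 127), (15, 14, 130)  [4]
  a=16..17: none
  a=18: (18, -10, 107), (18, 10, 107)  [2]
  a=19..22: none
  a=23: (23, -20, 87), (23, 20, 87)  [2]
  a=24: none
  a=25: (25, -14, 78), (25, 14, 78)  [2]
  a=26: (26, -14, 75), (26, 14, 75)  [2]
  a=27: (27, -8, 71), (27, 8, 71)  [2]
  a=28: none
  a=29: (29, -20, 69), (29, 20, 69)  [2]
  a=30: (30, -26, 69), (30, -14, 65), (30, 14, 65), (30, 26, 69)  [4]
  a=31..38: none
  a=39: (39, -38, 58), (39, -14, 50), (39, 14, 50), (39, 38, 58)  [4]
  a=40..44: none
  a=45: (45, -44, 53), (45, -26, 46), (45, 26, 46), (45, 44, 53)  [4]
  a=46..50: none
Total reduced forms: 1 + 1 + 2 + 2 + 2 + 2 + 2 + 2 + 4 + 2 + 2 + 2 + 2 + 2 + 2 + 4 + 4 + 4 = 42
h = 42

42


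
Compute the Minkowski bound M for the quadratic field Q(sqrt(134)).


d = 134, d mod 4 = 2, so disc(K) = 4d = 536; |disc(K)| = 536
Real quadratic field, so n = 2, s = r2 = 0, r1 = 2
M = (n!/n^n) * (4/pi)^s * sqrt(|disc(K)|) = (2!/2^2) * (4/pi)^0 * sqrt(536)
= 0.5 * 1.000000 * 23.151674
= 11.5758

11.5758


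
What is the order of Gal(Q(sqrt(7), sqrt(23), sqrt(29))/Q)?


The 3 square roots of distinct primes are multiplicatively independent over Q,
so [K:Q] = 2^3 and Gal(K/Q) is isomorphic to (Z/2Z)^3.
|Gal| = 2^3 = 8

8


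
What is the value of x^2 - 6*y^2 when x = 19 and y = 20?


x^2 - d*y^2
= 19^2 - 6*20^2
= 361 - 2400
= -2039

-2039


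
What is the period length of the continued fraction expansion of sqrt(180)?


Run the CF algorithm for sqrt(180).
a_0 = floor(sqrt(180)) = 13; set m_0=0, q_0=1.
Recurrence: m' = q*a - m,  q' = (d - m'^2)/q,  a' = floor((a_0 + m')/q').
  step 1: m=13, q=11, a=2
  step 2: m=9, q=9, a=2
  step 3: m=9, q=11, a=2
  step 4: m=13, q=1, a=26
a_4 = 2*a_0 = 26, so the period closes here.
sqrt(180) = [13; 2, 2, 2, 26]
Period length = 4

4


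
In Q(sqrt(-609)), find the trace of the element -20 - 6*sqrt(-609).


Tr(a + b*sqrt(d)) = (a + b*sqrt(d)) + (a - b*sqrt(d)) = 2a
= 2 * (-20)
= -40

-40


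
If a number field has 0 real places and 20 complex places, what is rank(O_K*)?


By Dirichlet's unit theorem:
rank = r1 + r2 - 1
= 0 + 20 - 1
= 19

19


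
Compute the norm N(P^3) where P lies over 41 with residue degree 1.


N(P^a) = p^(a*f)
= 41^(3*1)
= 41^3
= 68921

68921


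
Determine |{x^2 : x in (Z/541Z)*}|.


For prime p, the number of non-zero quadratic residues is (p-1)/2.
= (541-1)/2
= 270

270


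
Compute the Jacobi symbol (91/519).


Compute (91/519) via quadratic reciprocity:
  reciprocity: (91/519) -> -(519/91)
  reduce: (64/91)
  pull out 2: (2/91) = -1  (since 91 mod 8 = 3)
  pull out 2: (2/91) = -1  (since 91 mod 8 = 3)
  pull out 2: (2/91) = -1  (since 91 mod 8 = 3)
  pull out 2: (2/91) = -1  (since 91 mod 8 = 3)
  pull out 2: (2/91) = -1  (since 91 mod 8 = 3)
  pull out 2: (2/91) = -1  (since 91 mod 8 = 3)
  (1/91) = 1
Product of signs = -1

-1


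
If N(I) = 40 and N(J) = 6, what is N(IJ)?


N(IJ) = N(I) * N(J)
= 40 * 6
= 240

240


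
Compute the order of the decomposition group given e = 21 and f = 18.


|D_P| = e * f
= 21 * 18
= 378

378


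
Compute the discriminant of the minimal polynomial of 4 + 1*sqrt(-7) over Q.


The element 4 + 1*sqrt(-7) has minimal polynomial:
x^2 - 8*x + 23
Discriminant = (-8)^2 - 4*(23)
= 64 - 92
= -28

-28


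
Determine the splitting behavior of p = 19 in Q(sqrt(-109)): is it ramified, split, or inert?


K = Q(sqrt(-109)). Since d mod 4 = 3, disc(K) = -436.
Check p | disc: -436 mod 19 = 1.
p does not divide disc. Compute Legendre symbol (d/p):
5^((19-1)/2) mod 19 = 1
(d/p) = 1, so p splits: (p) = P*P' with e=1, f=1, g=2.
Therefore p is split.

split


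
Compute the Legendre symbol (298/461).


p = 461 is prime, so compute (298/461) with the reciprocity algorithm (Jacobi-symbol steps: pull out 2s via (2/n), flip via reciprocity, reduce):
  pull out 2: (2/461) = -1  (since 461 mod 8 = 5)
  reciprocity: (149/461) -> +(461/149)
  reduce: (14/149)
  pull out 2: (2/149) = -1  (since 149 mod 8 = 5)
  reciprocity: (7/149) -> +(149/7)
  reduce: (2/7)
  pull out 2: (2/7) = +1  (since 7 mod 8 = 7)
  (1/7) = 1
Product of signs = 1
(298/461) = 1

1


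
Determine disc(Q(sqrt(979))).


For K = Q(sqrt(d)) with d squarefree: disc(K) = d if d = 1 mod 4, and disc(K) = 4d if d = 2 or 3 mod 4.
Here d = 979, and d mod 4 = 3.
d = 3 mod 4, not 1 (O_K = Z[sqrt(d)]), so disc(K) = 4d = 4 * (979) = 3916

3916
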